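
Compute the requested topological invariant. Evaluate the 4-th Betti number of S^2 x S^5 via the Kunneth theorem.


Each S^d has Poincare polynomial 1 + t^d.
The product S^2 x S^5 has Poincare polynomial prod(1+t^d_i).
Expanding: b_0=1, b_2=1, b_5=1, b_7=1.
b_4 = 0

0


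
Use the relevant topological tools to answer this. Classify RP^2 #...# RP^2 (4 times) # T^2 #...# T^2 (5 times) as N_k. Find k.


Since a >= 1, the sum is non-orientable; each T^2 can be replaced by RP^2 # RP^2 (since T^2#RP^2 = 3RP^2).
Total crosscaps k = 4 + 2*5 = 14.
Check via chi: chi = 4*1 + 5*0 - (4+5-1)*2 = -12 = 2 - k = -12. Consistent.

14


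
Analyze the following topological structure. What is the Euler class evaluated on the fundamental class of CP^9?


For any closed oriented manifold, <e(TM),[M]> = chi(M).
chi(CP^9) = 9+1 = 10

10


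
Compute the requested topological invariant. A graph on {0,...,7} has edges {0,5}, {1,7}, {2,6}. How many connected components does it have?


Run DFS/union-find over 8 vertices.
V = 8, E = 3.
Number of components = 5

5


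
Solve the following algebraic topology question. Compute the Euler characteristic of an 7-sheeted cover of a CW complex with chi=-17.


For a finite covering: chi(E) = (number of sheets) * chi(B).
chi(E) = 7 * (-17) = -119

-119


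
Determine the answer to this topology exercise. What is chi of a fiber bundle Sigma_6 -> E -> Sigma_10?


For a fiber bundle F -> E -> B (with CW structure): chi(E) = chi(B) * chi(F).
chi(Sigma_10) = -18, chi(Sigma_6) = -10.
chi(E) = (-18) * (-10) = 180

180


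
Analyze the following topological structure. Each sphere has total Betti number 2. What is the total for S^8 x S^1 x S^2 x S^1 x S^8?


Total Betti number is multiplicative under products.
Each S^d (d>=1) has total Betti number 2.
There are 5 sphere factors.
Total = 2^5 = 32

32


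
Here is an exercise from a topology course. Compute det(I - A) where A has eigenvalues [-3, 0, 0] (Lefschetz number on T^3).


For a torus self-map: L(f) = det(I - A) where A acts on H_1.
L(f) = (1--3) * (1-0) * (1-0) = 4 * 1 * 1 = 4

4


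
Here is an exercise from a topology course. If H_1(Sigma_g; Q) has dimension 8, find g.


For a closed orientable surface: b_1 = 2g.
8 = 2g
g = 8 / 2 = 4

4


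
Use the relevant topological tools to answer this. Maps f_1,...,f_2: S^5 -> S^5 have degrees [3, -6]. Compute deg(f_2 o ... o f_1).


Degree is multiplicative: deg(composition) = product of degrees.
= (3) * (-6) = -18

-18


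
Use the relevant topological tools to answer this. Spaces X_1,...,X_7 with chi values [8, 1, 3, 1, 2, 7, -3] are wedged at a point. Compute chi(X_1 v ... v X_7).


chi(A v B) = chi(A) + chi(B) - 1 (one point identified).
For 7 spaces: chi = (sum chi_i) - (7 - 1).
sum = 19; chi = 19 - 6 = 13

13


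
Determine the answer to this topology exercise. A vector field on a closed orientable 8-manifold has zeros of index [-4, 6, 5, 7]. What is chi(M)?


Poincare-Hopf: chi(M) = sum of indices of zeros.
chi = (-4) + (6) + (5) + (7) = 14

14


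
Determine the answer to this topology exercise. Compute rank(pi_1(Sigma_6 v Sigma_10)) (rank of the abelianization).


For a wedge: H_1(A v B) = H_1(A) + H_1(B).
b_1(Sigma_6) = 12, b_1(Sigma_10) = 20.
b_1 = 12 + 20 = 32

32


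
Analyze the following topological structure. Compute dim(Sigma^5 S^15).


Each suspension raises dimension by 1: Sigma S^n = S^{n+1}.
Sigma^5 S^15 = S^{15+5} = S^20

20


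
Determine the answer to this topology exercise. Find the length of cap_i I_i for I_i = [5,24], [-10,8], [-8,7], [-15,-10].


Intersection = [max(a_i), min(b_i)] = [5, -10].
Since 5 > -10, the intersection is empty.
Length = 0

0


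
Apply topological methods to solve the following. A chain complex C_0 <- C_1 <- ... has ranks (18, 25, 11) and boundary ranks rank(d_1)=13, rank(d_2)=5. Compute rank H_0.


rank H_k = rank(ker d_k) - rank(im d_{k+1}).
rank(ker d_0) = rank(C_0) - rank(d_0) = 18 - 0 = 18.
rank(im d_{0+1}) = 13.
rank H_0 = 18 - 13 = 5

5


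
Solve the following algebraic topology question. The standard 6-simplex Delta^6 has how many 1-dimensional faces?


Delta^6 has 6+1 vertices. A 1-face is a choice of 1+1 vertices.
f_1 = C(6+1, 1+1) = C(7,2) = 21

21


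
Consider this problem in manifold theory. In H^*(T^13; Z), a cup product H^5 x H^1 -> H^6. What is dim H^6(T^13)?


Cup product: H^p x H^q -> H^{p+q}; here p+q = 5+1 = 6.
rank H^k(T^n) = C(n,k).
C(13,6) = 1716

1716


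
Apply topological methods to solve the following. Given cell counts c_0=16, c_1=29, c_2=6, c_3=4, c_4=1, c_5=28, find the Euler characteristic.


chi = sum_k (-1)^k c_k.
= (-1)^0*16 + (-1)^1*29 + (-1)^2*6 + (-1)^3*4 + (-1)^4*1 + (-1)^5*28
= (16) + (-29) + (6) + (-4) + (1) + (-28)
= -38

-38


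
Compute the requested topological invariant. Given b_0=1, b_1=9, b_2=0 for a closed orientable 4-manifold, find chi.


By Poincare duality b_k = b_{4-k}, so full Betti numbers: b_0=1, b_1=9, b_2=0, b_3=9, b_4=1.
chi = sum (-1)^k b_k = -16

-16


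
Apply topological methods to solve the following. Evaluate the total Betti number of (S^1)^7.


b_k(T^7) = C(7,k), so the sum over k is sum_k C(7,k) = 2^7.
Total = 2^7 = 128

128


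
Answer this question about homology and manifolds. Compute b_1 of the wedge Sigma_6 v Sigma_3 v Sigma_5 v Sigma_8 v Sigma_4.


For a wedge X v Y: reduced H_k(X v Y) = H_k(X) + H_k(Y).
Each Sigma_g contributes b_1 = 2g.
b_1 = 12 + 6 + 10 + 16 + 8 = 52

52


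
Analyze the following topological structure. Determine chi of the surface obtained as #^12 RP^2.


For a non-orientable closed surface with k crosscaps: chi = 2 - k.
Here k = 12.
chi = 2 - 12 = -10

-10


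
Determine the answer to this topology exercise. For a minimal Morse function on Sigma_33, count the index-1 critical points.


A perfect Morse function has m_k = b_k.
For Sigma_33: b_0=1, b_1=2g=66, b_2=1.
Saddles m_1 = 2g = 66

66


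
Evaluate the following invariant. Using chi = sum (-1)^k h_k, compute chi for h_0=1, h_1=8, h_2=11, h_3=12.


Handles of index k contribute (-1)^k to chi (same as CW cells).
chi = (1) + (-8) + (11) + (-12) = -8

-8


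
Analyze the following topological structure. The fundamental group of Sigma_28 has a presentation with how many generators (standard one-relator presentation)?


Standard presentation: pi_1(Sigma_g) = <a_1,b_1,...,a_g,b_g | [a_1,b_1]...[a_g,b_g] = 1>.
Number of generators = 2g = 2*28 = 56

56


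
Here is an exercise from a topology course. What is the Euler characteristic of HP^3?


HP^3 has one cell in each dimension 0, 4, ..., 4*3 (3+1 cells, all even-dim).
chi = 3 + 1 = 4

4


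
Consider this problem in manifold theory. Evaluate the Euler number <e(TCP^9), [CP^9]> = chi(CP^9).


For any closed oriented manifold, <e(TM),[M]> = chi(M).
chi(CP^9) = 9+1 = 10

10


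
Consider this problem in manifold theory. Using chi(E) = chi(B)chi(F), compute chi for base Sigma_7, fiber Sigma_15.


For a fiber bundle F -> E -> B (with CW structure): chi(E) = chi(B) * chi(F).
chi(Sigma_7) = -12, chi(Sigma_15) = -28.
chi(E) = (-12) * (-28) = 336

336


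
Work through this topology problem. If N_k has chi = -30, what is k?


chi = 2 - k for closed non-orientable surfaces with k crosscaps.
-30 = 2 - k
k = 2 - (-30) = 32

32


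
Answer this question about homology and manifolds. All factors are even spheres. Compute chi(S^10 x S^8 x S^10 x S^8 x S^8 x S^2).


chi is multiplicative: chi(X x Y) = chi(X) chi(Y).
Each even-dim sphere has chi = 2. There are 6 factors.
chi = 2^6 = 64

64


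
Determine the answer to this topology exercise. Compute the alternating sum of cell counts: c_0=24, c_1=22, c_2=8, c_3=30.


chi = sum_k (-1)^k c_k.
= (-1)^0*24 + (-1)^1*22 + (-1)^2*8 + (-1)^3*30
= (24) + (-22) + (8) + (-30)
= -20

-20


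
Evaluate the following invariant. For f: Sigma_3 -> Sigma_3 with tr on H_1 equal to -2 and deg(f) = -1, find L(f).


L(f) = tr(f_0*) - tr(f_1*) + tr(f_2*).
= 1 - (-2) + (-1)
= 2

2


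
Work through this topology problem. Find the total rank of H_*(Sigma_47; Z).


For Sigma_47: b_0 = 1, b_1 = 2g = 94, b_2 = 1.
Total = 1 + 94 + 1 = 96

96


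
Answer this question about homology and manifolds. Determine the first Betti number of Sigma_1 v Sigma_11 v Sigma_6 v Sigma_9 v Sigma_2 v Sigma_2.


For a wedge X v Y: reduced H_k(X v Y) = H_k(X) + H_k(Y).
Each Sigma_g contributes b_1 = 2g.
b_1 = 2 + 22 + 12 + 18 + 4 + 4 = 62

62


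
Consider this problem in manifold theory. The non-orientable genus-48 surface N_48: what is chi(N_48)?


For a non-orientable closed surface with k crosscaps: chi = 2 - k.
Here k = 48.
chi = 2 - 48 = -46

-46


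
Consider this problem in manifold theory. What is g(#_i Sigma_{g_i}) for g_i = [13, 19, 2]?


Genus is additive under connected sum of orientable surfaces.
g = 13 + 19 + 2 = 34

34


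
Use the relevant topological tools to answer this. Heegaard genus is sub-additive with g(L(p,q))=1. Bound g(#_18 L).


Heegaard genus satisfies g(A#B) <= g(A) + g(B).
Each lens space has g = 1.
Upper bound: 18 * 1 = 18

18


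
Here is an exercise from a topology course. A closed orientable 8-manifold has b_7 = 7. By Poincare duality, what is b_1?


Poincare duality for closed orientable n-manifolds: b_k = b_{n-k}.
Here n = 8, so b_1 = b_7 = 7

7


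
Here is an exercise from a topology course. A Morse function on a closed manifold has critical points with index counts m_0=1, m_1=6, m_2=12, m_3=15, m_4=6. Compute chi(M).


Morse theory: chi(M) = sum_k (-1)^k m_k where m_k = #(index-k critical points).
= (1) + (-6) + (12) + (-15) + (6) = -2

-2


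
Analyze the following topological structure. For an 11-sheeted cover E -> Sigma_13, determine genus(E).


For an n-sheeted cover: chi(E) = n * chi(B).
chi(Sigma_13) = 2 - 2*13 = -24.
chi(E) = 11 * (-24) = -264.
genus(E) = (2 - chi(E))/2 = (2 - (-264))/2 = 266/2 = 133

133


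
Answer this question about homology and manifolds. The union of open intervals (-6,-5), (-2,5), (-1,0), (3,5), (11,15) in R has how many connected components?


Sort and merge overlapping open intervals.
Merged: (-6,-5), (-2,5), (11,15).
Number of components = 3

3


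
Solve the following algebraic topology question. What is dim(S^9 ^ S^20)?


S^m ^ S^n = S^{m+n}.
k = 9 + 20 = 29

29


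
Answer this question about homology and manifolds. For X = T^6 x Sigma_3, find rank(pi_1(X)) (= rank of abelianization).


pi_1(A x B) = pi_1(A) x pi_1(B); rank of abelianization = b_1.
b_1(T^6) = 6, b_1(Sigma_3) = 2*3 = 6.
b_1(product) = 6 + 6 = 12

12


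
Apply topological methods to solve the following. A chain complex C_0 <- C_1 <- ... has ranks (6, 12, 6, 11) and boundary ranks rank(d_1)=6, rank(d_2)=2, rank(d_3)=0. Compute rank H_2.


rank H_k = rank(ker d_k) - rank(im d_{k+1}).
rank(ker d_2) = rank(C_2) - rank(d_2) = 6 - 2 = 4.
rank(im d_{2+1}) = 0.
rank H_2 = 4 - 0 = 4

4


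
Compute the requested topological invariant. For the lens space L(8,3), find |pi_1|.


pi_1(L(p,q)) = Z/pZ for any q coprime to p.
|pi_1(L(8,3))| = 8

8


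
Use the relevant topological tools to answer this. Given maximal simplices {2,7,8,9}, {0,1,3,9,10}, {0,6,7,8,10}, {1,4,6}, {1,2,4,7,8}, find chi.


Enumerate all faces; f-vector: f_0=10, f_1=33, f_2=34, f_3=16, f_4=3.
chi = sum (-1)^k f_k = -2

-2


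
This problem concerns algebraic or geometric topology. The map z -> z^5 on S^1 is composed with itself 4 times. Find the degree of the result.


deg(f) = 5. Degree is multiplicative: deg(f^4) = (deg f)^4.
deg(f^4) = (5)^4 = 625

625


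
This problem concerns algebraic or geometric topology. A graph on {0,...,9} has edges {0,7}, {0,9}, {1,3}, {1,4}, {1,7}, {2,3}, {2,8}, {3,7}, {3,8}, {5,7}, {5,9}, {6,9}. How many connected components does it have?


Run DFS/union-find over 10 vertices.
V = 10, E = 12.
Number of components = 1

1


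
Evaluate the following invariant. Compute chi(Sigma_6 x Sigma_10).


chi(Sigma_6) = 2 - 2*6 = -10
chi(Sigma_10) = 2 - 2*10 = -18
chi(product) = (-10) * (-18) = 180

180


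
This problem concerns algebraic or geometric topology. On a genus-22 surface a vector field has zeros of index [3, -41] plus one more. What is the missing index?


Poincare-Hopf: sum of indices = chi(M).
chi(Sigma_22) = 2 - 2*22 = -42.
Sum of known indices = -38.
x = chi - (sum known) = -42 - (-38) = -4

-4


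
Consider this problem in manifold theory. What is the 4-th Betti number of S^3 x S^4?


Each S^d has Poincare polynomial 1 + t^d.
The product S^3 x S^4 has Poincare polynomial prod(1+t^d_i).
Expanding: b_0=1, b_3=1, b_4=1, b_7=1.
b_4 = 1

1


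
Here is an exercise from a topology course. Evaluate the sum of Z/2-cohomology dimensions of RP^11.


H^k(RP^11; Z/2) = Z/2 for each 0 <= k <= 11.
Total dimension = 11 + 1 = 12

12


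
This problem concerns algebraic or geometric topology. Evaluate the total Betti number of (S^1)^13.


b_k(T^13) = C(13,k), so the sum over k is sum_k C(13,k) = 2^13.
Total = 2^13 = 8192

8192


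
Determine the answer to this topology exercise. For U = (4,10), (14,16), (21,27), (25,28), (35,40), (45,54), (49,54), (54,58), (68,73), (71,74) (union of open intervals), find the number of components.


Sort and merge overlapping open intervals.
Merged: (4,10), (14,16), (21,28), (35,40), (45,54), (54,58), (68,74).
Number of components = 7

7


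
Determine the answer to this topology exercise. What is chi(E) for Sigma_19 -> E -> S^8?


chi(S^8) = 2 (n even), chi(Sigma_19) = 2 - 2*19 = -36.
chi(E) = 2 * (-36) = -72

-72


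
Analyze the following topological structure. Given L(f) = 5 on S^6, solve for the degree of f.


L(f) = 1 + (-1)^6 deg(f) on S^6.
5 = 1 + (-1)^6 * deg(f)
(-1)^6 * deg(f) = 4
deg(f) = 4

4


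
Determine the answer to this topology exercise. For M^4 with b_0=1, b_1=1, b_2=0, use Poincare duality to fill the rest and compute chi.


By Poincare duality b_k = b_{4-k}, so full Betti numbers: b_0=1, b_1=1, b_2=0, b_3=1, b_4=1.
chi = sum (-1)^k b_k = 0

0


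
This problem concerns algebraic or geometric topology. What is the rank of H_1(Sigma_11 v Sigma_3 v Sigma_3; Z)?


For a wedge X v Y: reduced H_k(X v Y) = H_k(X) + H_k(Y).
Each Sigma_g contributes b_1 = 2g.
b_1 = 22 + 6 + 6 = 34

34


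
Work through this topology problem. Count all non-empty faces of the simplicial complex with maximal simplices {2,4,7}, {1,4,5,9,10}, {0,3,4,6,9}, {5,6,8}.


Each maximal simplex on m vertices has 2^m - 1 nonempty faces.
Take the union (dedupe shared faces).
Total distinct faces = 70

70


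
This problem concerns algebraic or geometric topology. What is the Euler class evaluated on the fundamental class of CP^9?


For any closed oriented manifold, <e(TM),[M]> = chi(M).
chi(CP^9) = 9+1 = 10

10


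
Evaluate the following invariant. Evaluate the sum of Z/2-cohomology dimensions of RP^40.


H^k(RP^40; Z/2) = Z/2 for each 0 <= k <= 40.
Total dimension = 40 + 1 = 41

41


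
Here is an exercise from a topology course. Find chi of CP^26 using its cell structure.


CP^26 has one cell in each even dimension 0, 2, ..., 2*26 (26+1 cells total).
All cells are even-dimensional, so chi = number of cells.
chi = 26 + 1 = 27

27


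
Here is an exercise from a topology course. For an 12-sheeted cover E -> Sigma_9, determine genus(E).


For an n-sheeted cover: chi(E) = n * chi(B).
chi(Sigma_9) = 2 - 2*9 = -16.
chi(E) = 12 * (-16) = -192.
genus(E) = (2 - chi(E))/2 = (2 - (-192))/2 = 194/2 = 97

97


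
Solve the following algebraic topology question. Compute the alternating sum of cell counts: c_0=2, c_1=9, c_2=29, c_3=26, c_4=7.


chi = sum_k (-1)^k c_k.
= (-1)^0*2 + (-1)^1*9 + (-1)^2*29 + (-1)^3*26 + (-1)^4*7
= (2) + (-9) + (29) + (-26) + (7)
= 3

3


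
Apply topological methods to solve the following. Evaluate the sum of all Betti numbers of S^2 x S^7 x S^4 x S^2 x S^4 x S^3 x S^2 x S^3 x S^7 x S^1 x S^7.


Total Betti number is multiplicative under products.
Each S^d (d>=1) has total Betti number 2.
There are 11 sphere factors.
Total = 2^11 = 2048

2048


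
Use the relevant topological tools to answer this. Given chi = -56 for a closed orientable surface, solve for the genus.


chi = 2 - 2g for closed orientable surfaces.
-56 = 2 - 2g
2g = 2 - (-56) = 58
g = 29

29


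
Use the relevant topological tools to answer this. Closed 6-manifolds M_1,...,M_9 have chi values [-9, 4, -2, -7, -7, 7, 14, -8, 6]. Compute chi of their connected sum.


For n-manifolds: chi(A#B) = chi(A) + chi(B) - chi(S^6).
chi(S^6) = 1 + (-1)^6 = 2.
chi(#) = (sum chi_i) - (9-1)*chi(S^6) = -2 - 8*2 = -18

-18


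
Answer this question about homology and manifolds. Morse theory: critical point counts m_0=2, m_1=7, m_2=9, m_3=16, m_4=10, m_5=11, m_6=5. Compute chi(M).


Morse theory: chi(M) = sum_k (-1)^k m_k where m_k = #(index-k critical points).
= (2) + (-7) + (9) + (-16) + (10) + (-11) + (5) = -8

-8


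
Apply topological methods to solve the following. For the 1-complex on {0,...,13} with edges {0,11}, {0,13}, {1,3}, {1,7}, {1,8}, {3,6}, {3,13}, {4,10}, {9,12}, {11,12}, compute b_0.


Run DFS/union-find over 14 vertices.
V = 14, E = 10.
Number of components = 4

4


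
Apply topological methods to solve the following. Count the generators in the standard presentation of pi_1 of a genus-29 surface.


Standard presentation: pi_1(Sigma_g) = <a_1,b_1,...,a_g,b_g | [a_1,b_1]...[a_g,b_g] = 1>.
Number of generators = 2g = 2*29 = 58

58


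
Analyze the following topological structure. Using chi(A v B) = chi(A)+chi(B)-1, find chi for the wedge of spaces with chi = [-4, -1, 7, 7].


chi(A v B) = chi(A) + chi(B) - 1 (one point identified).
For 4 spaces: chi = (sum chi_i) - (4 - 1).
sum = 9; chi = 9 - 3 = 6

6


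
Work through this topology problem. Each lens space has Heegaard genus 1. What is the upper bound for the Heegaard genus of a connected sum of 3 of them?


Heegaard genus satisfies g(A#B) <= g(A) + g(B).
Each lens space has g = 1.
Upper bound: 3 * 1 = 3

3


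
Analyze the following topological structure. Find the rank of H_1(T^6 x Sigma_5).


pi_1(A x B) = pi_1(A) x pi_1(B); rank of abelianization = b_1.
b_1(T^6) = 6, b_1(Sigma_5) = 2*5 = 10.
b_1(product) = 6 + 10 = 16

16


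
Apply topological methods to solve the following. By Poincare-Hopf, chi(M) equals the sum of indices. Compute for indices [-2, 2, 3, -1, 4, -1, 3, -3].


Poincare-Hopf: chi(M) = sum of indices of zeros.
chi = (-2) + (2) + (3) + (-1) + (4) + (-1) + (3) + (-3) = 5

5


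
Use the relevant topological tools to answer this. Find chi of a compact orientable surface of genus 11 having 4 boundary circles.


For a compact orientable surface with genus g and b boundary components: chi = 2 - 2g - b.
chi = 2 - 2*11 - 4 = 2 - 22 - 4 = -24

-24


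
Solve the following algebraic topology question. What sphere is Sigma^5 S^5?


Each suspension raises dimension by 1: Sigma S^n = S^{n+1}.
Sigma^5 S^5 = S^{5+5} = S^10

10


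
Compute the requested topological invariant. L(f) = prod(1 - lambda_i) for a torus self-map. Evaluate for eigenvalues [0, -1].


For a torus self-map: L(f) = det(I - A) where A acts on H_1.
L(f) = (1-0) * (1--1) = 1 * 2 = 2

2


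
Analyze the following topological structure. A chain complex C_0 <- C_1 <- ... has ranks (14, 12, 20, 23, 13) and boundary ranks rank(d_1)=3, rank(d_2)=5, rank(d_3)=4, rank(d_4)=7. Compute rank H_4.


rank H_k = rank(ker d_k) - rank(im d_{k+1}).
rank(ker d_4) = rank(C_4) - rank(d_4) = 13 - 7 = 6.
rank(im d_{4+1}) = 0.
rank H_4 = 6 - 0 = 6

6


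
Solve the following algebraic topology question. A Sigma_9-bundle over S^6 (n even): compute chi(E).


chi(S^6) = 2 (n even), chi(Sigma_9) = 2 - 2*9 = -16.
chi(E) = 2 * (-16) = -32

-32


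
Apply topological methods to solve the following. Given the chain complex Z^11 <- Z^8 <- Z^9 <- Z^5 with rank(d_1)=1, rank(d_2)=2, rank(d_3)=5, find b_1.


rank H_k = rank(ker d_k) - rank(im d_{k+1}).
rank(ker d_1) = rank(C_1) - rank(d_1) = 8 - 1 = 7.
rank(im d_{1+1}) = 2.
rank H_1 = 7 - 2 = 5

5


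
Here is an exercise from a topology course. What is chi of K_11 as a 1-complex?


K_11: V = 11, E = C(11,2) = 55.
chi = V - E = 11 - 55 = -44

-44


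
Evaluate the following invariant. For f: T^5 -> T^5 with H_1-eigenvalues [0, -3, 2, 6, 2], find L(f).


For a torus self-map: L(f) = det(I - A) where A acts on H_1.
L(f) = (1-0) * (1--3) * (1-2) * (1-6) * (1-2) = 1 * 4 * -1 * -5 * -1 = -20

-20


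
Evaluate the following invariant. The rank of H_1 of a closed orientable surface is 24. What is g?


For a closed orientable surface: b_1 = 2g.
24 = 2g
g = 24 / 2 = 12

12


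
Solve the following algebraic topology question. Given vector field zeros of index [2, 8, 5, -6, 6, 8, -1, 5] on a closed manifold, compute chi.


Poincare-Hopf: chi(M) = sum of indices of zeros.
chi = (2) + (8) + (5) + (-6) + (6) + (8) + (-1) + (5) = 27

27


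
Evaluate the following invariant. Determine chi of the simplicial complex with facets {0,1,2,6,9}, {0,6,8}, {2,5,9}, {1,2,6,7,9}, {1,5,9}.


Enumerate all faces; f-vector: f_0=8, f_1=19, f_2=19, f_3=9, f_4=2.
chi = sum (-1)^k f_k = 1

1


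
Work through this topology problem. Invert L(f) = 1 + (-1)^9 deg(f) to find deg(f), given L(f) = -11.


L(f) = 1 + (-1)^9 deg(f) on S^9.
-11 = 1 + (-1)^9 * deg(f)
(-1)^9 * deg(f) = -12
deg(f) = 12

12


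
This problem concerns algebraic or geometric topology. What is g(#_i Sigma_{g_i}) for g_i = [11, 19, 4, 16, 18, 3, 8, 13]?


Genus is additive under connected sum of orientable surfaces.
g = 11 + 19 + 4 + 16 + 18 + 3 + 8 + 13 = 92

92


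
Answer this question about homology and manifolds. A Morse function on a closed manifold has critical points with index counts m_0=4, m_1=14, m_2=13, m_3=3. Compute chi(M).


Morse theory: chi(M) = sum_k (-1)^k m_k where m_k = #(index-k critical points).
= (4) + (-14) + (13) + (-3) = 0

0


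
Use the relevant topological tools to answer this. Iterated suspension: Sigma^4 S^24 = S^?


Each suspension raises dimension by 1: Sigma S^n = S^{n+1}.
Sigma^4 S^24 = S^{24+4} = S^28

28


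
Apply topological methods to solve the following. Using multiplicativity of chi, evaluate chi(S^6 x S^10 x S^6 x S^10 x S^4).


chi is multiplicative: chi(X x Y) = chi(X) chi(Y).
Each even-dim sphere has chi = 2. There are 5 factors.
chi = 2^5 = 32

32


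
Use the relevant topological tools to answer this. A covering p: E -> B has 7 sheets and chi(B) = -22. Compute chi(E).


For a finite covering: chi(E) = (number of sheets) * chi(B).
chi(E) = 7 * (-22) = -154

-154


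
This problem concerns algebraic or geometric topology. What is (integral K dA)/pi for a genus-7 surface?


Gauss-Bonnet: integral K dA = 2*pi*chi(M).
chi(Sigma_7) = 2 - 2*7 = -12.
(integral K dA)/pi = 2*chi = 2*(-12) = -24

-24


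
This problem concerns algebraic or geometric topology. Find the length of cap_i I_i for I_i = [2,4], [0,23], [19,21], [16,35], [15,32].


Intersection = [max(a_i), min(b_i)] = [19, 4].
Since 19 > 4, the intersection is empty.
Length = 0

0


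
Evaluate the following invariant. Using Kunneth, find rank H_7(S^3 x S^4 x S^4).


Each S^d has Poincare polynomial 1 + t^d.
The product S^3 x S^4 x S^4 has Poincare polynomial prod(1+t^d_i).
Expanding: b_0=1, b_3=1, b_4=2, b_7=2, b_8=1, b_11=1.
b_7 = 2

2


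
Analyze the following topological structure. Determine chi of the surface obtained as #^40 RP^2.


For a non-orientable closed surface with k crosscaps: chi = 2 - k.
Here k = 40.
chi = 2 - 40 = -38

-38


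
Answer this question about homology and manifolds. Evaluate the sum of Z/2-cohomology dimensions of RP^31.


H^k(RP^31; Z/2) = Z/2 for each 0 <= k <= 31.
Total dimension = 31 + 1 = 32

32


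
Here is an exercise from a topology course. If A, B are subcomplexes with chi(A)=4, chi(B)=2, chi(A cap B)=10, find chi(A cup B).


chi(A cup B) = chi(A) + chi(B) - chi(A cap B)
= 4 + (2) - (10)
= -4

-4


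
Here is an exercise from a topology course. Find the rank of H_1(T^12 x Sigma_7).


pi_1(A x B) = pi_1(A) x pi_1(B); rank of abelianization = b_1.
b_1(T^12) = 12, b_1(Sigma_7) = 2*7 = 14.
b_1(product) = 12 + 14 = 26

26


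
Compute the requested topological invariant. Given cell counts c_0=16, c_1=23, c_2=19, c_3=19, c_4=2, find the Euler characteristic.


chi = sum_k (-1)^k c_k.
= (-1)^0*16 + (-1)^1*23 + (-1)^2*19 + (-1)^3*19 + (-1)^4*2
= (16) + (-23) + (19) + (-19) + (2)
= -5

-5


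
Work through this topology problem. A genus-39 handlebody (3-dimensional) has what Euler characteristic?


A genus-g handlebody deformation retracts to a wedge of g circles.
chi(vee_g S^1) = 1 - g.
chi(H_39) = 1 - 39 = -38

-38


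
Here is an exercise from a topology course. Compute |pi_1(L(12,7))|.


pi_1(L(p,q)) = Z/pZ for any q coprime to p.
|pi_1(L(12,7))| = 12

12


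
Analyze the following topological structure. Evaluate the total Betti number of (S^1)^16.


b_k(T^16) = C(16,k), so the sum over k is sum_k C(16,k) = 2^16.
Total = 2^16 = 65536

65536


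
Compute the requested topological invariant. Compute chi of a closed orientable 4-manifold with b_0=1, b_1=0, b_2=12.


By Poincare duality b_k = b_{4-k}, so full Betti numbers: b_0=1, b_1=0, b_2=12, b_3=0, b_4=1.
chi = sum (-1)^k b_k = 14

14


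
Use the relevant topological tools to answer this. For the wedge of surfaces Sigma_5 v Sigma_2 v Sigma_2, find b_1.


For a wedge X v Y: reduced H_k(X v Y) = H_k(X) + H_k(Y).
Each Sigma_g contributes b_1 = 2g.
b_1 = 10 + 4 + 4 = 18

18


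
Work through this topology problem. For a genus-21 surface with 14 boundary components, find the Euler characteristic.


For a compact orientable surface with genus g and b boundary components: chi = 2 - 2g - b.
chi = 2 - 2*21 - 14 = 2 - 42 - 14 = -54

-54


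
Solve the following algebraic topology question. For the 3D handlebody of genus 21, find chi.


A genus-g handlebody deformation retracts to a wedge of g circles.
chi(vee_g S^1) = 1 - g.
chi(H_21) = 1 - 21 = -20

-20


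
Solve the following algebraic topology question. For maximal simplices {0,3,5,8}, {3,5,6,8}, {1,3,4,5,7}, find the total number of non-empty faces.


Each maximal simplex on m vertices has 2^m - 1 nonempty faces.
Take the union (dedupe shared faces).
Total distinct faces = 51

51


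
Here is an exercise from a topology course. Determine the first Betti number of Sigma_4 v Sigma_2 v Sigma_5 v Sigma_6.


For a wedge X v Y: reduced H_k(X v Y) = H_k(X) + H_k(Y).
Each Sigma_g contributes b_1 = 2g.
b_1 = 8 + 4 + 10 + 12 = 34

34


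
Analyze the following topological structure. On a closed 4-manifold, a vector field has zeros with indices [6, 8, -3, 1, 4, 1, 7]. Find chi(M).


Poincare-Hopf: chi(M) = sum of indices of zeros.
chi = (6) + (8) + (-3) + (1) + (4) + (1) + (7) = 24

24


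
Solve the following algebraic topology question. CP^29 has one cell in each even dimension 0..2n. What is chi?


CP^29 has one cell in each even dimension 0, 2, ..., 2*29 (29+1 cells total).
All cells are even-dimensional, so chi = number of cells.
chi = 29 + 1 = 30

30


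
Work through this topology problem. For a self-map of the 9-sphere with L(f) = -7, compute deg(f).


L(f) = 1 + (-1)^9 deg(f) on S^9.
-7 = 1 + (-1)^9 * deg(f)
(-1)^9 * deg(f) = -8
deg(f) = 8

8


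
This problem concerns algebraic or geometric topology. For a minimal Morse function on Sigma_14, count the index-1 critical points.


A perfect Morse function has m_k = b_k.
For Sigma_14: b_0=1, b_1=2g=28, b_2=1.
Saddles m_1 = 2g = 28

28


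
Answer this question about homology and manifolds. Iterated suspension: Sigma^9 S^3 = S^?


Each suspension raises dimension by 1: Sigma S^n = S^{n+1}.
Sigma^9 S^3 = S^{3+9} = S^12

12


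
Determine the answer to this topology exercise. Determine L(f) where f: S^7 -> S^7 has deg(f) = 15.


On S^7: L(f) = tr(f_0*) + (-1)^7 tr(f_7*) = 1 + (-1)^7 * deg(f).
L(f) = 1 + (-1)^7 * 15 = 1 + -15 = -14

-14


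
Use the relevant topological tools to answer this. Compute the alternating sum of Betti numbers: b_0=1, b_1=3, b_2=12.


chi = sum_k (-1)^k b_k.
= (1) + (-3) + (12)
= 10

10


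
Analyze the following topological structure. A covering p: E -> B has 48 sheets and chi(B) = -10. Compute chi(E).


For a finite covering: chi(E) = (number of sheets) * chi(B).
chi(E) = 48 * (-10) = -480

-480


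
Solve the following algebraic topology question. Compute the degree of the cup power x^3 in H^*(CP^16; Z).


|x| = 2 in H^*(CP^n).
|x^3| = 3 * |x| = 3 * 2 = 6

6


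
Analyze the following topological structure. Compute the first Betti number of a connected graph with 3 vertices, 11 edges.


For a connected graph: rank(pi_1) = b_1 = E - V + 1 = 1 - chi.
chi = V - E = 3 - 11 = -8.
rank = 1 - (-8) = 11 - 3 + 1 = 9

9


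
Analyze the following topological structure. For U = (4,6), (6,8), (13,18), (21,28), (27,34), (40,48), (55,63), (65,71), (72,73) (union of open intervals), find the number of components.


Sort and merge overlapping open intervals.
Merged: (4,6), (6,8), (13,18), (21,34), (40,48), (55,63), (65,71), (72,73).
Number of components = 8

8


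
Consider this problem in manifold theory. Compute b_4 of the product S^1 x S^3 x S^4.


Each S^d has Poincare polynomial 1 + t^d.
The product S^1 x S^3 x S^4 has Poincare polynomial prod(1+t^d_i).
Expanding: b_0=1, b_1=1, b_3=1, b_4=2, b_5=1, b_7=1, b_8=1.
b_4 = 2

2


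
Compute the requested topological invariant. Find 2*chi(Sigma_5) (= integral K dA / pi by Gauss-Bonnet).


Gauss-Bonnet: integral K dA = 2*pi*chi(M).
chi(Sigma_5) = 2 - 2*5 = -8.
(integral K dA)/pi = 2*chi = 2*(-8) = -16

-16


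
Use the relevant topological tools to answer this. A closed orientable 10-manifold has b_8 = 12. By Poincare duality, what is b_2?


Poincare duality for closed orientable n-manifolds: b_k = b_{n-k}.
Here n = 10, so b_2 = b_8 = 12

12


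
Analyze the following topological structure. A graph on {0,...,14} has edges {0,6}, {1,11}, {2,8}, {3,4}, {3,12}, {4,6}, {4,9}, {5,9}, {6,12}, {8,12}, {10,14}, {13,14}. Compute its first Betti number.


b_1 = E - V + (number of components).
E = 12, V = 15, components = 4.
b_1 = 12 - 15 + 4 = 1

1


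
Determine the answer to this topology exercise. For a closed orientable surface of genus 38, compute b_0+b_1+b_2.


For Sigma_38: b_0 = 1, b_1 = 2g = 76, b_2 = 1.
Total = 1 + 76 + 1 = 78

78


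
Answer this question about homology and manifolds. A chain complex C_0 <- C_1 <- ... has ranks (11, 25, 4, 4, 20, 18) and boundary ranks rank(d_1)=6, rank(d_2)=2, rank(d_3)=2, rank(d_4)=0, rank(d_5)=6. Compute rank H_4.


rank H_k = rank(ker d_k) - rank(im d_{k+1}).
rank(ker d_4) = rank(C_4) - rank(d_4) = 20 - 0 = 20.
rank(im d_{4+1}) = 6.
rank H_4 = 20 - 6 = 14

14


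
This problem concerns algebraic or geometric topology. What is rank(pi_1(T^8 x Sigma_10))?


pi_1(A x B) = pi_1(A) x pi_1(B); rank of abelianization = b_1.
b_1(T^8) = 8, b_1(Sigma_10) = 2*10 = 20.
b_1(product) = 8 + 20 = 28

28


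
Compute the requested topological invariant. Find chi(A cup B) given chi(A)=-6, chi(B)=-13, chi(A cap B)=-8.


chi(A cup B) = chi(A) + chi(B) - chi(A cap B)
= -6 + (-13) - (-8)
= -11

-11


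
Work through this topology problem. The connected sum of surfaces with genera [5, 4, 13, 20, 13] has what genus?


Genus is additive under connected sum of orientable surfaces.
g = 5 + 4 + 13 + 20 + 13 = 55

55


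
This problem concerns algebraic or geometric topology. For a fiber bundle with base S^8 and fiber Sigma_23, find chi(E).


chi(S^8) = 2 (n even), chi(Sigma_23) = 2 - 2*23 = -44.
chi(E) = 2 * (-44) = -88

-88


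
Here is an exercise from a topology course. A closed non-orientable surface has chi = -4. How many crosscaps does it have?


chi = 2 - k for closed non-orientable surfaces with k crosscaps.
-4 = 2 - k
k = 2 - (-4) = 6

6


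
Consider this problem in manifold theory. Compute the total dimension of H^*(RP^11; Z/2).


H^k(RP^11; Z/2) = Z/2 for each 0 <= k <= 11.
Total dimension = 11 + 1 = 12

12


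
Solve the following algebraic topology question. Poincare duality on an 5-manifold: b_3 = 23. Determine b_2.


Poincare duality for closed orientable n-manifolds: b_k = b_{n-k}.
Here n = 5, so b_2 = b_3 = 23

23


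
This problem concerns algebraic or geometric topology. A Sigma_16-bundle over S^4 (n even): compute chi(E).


chi(S^4) = 2 (n even), chi(Sigma_16) = 2 - 2*16 = -30.
chi(E) = 2 * (-30) = -60

-60


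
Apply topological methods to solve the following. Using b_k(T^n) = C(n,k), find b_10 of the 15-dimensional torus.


By the Kunneth formula, b_k(T^n) = C(n,k).
b_10(T^15) = C(15,10).
C(15,10) = 15!/(10!*5!) = 3003

3003


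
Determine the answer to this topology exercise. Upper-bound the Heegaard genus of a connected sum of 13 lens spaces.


Heegaard genus satisfies g(A#B) <= g(A) + g(B).
Each lens space has g = 1.
Upper bound: 13 * 1 = 13

13


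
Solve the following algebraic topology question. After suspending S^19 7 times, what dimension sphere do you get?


Each suspension raises dimension by 1: Sigma S^n = S^{n+1}.
Sigma^7 S^19 = S^{19+7} = S^26

26


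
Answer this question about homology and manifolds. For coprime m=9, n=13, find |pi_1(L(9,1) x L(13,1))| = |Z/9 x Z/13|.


pi_1(X x Y) = pi_1(X) x pi_1(Y).
pi_1(L(9,1)) = Z/9, pi_1(L(13,1)) = Z/13.
|Z/9 x Z/13| = 9 * 13 = 117

117


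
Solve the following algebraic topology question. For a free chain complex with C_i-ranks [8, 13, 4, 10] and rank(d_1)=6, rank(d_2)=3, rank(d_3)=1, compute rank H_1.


rank H_k = rank(ker d_k) - rank(im d_{k+1}).
rank(ker d_1) = rank(C_1) - rank(d_1) = 13 - 6 = 7.
rank(im d_{1+1}) = 3.
rank H_1 = 7 - 3 = 4

4


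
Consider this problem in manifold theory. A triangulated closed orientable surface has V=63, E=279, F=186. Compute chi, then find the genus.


chi = V - E + F = 63 - 279 + 186 = -30
For orientable closed surface: chi = 2 - 2g, so g = (2 - chi)/2.
g = (2 - (-30)) / 2 = 32 / 2 = 16

16


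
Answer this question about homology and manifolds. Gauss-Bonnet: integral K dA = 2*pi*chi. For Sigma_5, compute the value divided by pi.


Gauss-Bonnet: integral K dA = 2*pi*chi(M).
chi(Sigma_5) = 2 - 2*5 = -8.
(integral K dA)/pi = 2*chi = 2*(-8) = -16

-16


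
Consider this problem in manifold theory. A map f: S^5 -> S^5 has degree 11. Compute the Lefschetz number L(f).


On S^5: L(f) = tr(f_0*) + (-1)^5 tr(f_5*) = 1 + (-1)^5 * deg(f).
L(f) = 1 + (-1)^5 * 11 = 1 + -11 = -10

-10


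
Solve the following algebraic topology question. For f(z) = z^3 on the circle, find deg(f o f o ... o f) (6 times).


deg(f) = 3. Degree is multiplicative: deg(f^6) = (deg f)^6.
deg(f^6) = (3)^6 = 729

729


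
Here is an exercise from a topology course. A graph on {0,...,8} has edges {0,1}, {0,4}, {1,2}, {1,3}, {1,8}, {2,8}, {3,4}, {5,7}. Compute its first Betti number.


b_1 = E - V + (number of components).
E = 8, V = 9, components = 3.
b_1 = 8 - 9 + 3 = 2

2


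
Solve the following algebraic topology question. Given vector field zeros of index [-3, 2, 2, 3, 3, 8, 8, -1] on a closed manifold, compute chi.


Poincare-Hopf: chi(M) = sum of indices of zeros.
chi = (-3) + (2) + (2) + (3) + (3) + (8) + (8) + (-1) = 22

22


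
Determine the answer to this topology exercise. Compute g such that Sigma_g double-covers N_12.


chi(N_12) = 2 - 12 = -10.
Double cover: chi(Sigma_g) = 2 * chi(N_12) = 2*(-10) = -20.
2 - 2g = -20, so g = (2 - (-20))/2 = 22/2 = 11

11


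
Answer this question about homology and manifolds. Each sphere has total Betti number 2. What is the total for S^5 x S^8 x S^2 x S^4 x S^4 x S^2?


Total Betti number is multiplicative under products.
Each S^d (d>=1) has total Betti number 2.
There are 6 sphere factors.
Total = 2^6 = 64

64


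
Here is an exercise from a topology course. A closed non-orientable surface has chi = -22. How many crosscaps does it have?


chi = 2 - k for closed non-orientable surfaces with k crosscaps.
-22 = 2 - k
k = 2 - (-22) = 24

24


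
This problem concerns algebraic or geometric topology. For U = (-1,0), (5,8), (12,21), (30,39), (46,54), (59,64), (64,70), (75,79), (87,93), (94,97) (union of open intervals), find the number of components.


Sort and merge overlapping open intervals.
Merged: (-1,0), (5,8), (12,21), (30,39), (46,54), (59,64), (64,70), (75,79), (87,93), (94,97).
Number of components = 10

10


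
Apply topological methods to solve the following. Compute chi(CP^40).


CP^40 has one cell in each even dimension 0, 2, ..., 2*40 (40+1 cells total).
All cells are even-dimensional, so chi = number of cells.
chi = 40 + 1 = 41

41


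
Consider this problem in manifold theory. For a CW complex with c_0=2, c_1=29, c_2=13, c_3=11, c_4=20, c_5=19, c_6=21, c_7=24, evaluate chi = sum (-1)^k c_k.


chi = sum_k (-1)^k c_k.
= (-1)^0*2 + (-1)^1*29 + (-1)^2*13 + (-1)^3*11 + (-1)^4*20 + (-1)^5*19 + (-1)^6*21 + (-1)^7*24
= (2) + (-29) + (13) + (-11) + (20) + (-19) + (21) + (-24)
= -27

-27


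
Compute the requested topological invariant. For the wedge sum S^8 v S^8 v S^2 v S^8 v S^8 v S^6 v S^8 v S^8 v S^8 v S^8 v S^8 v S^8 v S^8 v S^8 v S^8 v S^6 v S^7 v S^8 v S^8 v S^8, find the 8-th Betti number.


For a wedge of spheres, H_k (k>0) is free on one generator per sphere of dimension k.
Spheres of dimension 8: count = 16.
b_8 = 16

16


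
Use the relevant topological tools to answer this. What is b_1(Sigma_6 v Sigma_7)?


For a wedge: H_1(A v B) = H_1(A) + H_1(B).
b_1(Sigma_6) = 12, b_1(Sigma_7) = 14.
b_1 = 12 + 14 = 26

26


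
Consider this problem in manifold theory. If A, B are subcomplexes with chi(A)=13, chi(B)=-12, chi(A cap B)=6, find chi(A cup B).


chi(A cup B) = chi(A) + chi(B) - chi(A cap B)
= 13 + (-12) - (6)
= -5

-5


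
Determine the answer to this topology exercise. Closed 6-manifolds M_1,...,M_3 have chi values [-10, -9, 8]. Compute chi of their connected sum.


For n-manifolds: chi(A#B) = chi(A) + chi(B) - chi(S^6).
chi(S^6) = 1 + (-1)^6 = 2.
chi(#) = (sum chi_i) - (3-1)*chi(S^6) = -11 - 2*2 = -15

-15


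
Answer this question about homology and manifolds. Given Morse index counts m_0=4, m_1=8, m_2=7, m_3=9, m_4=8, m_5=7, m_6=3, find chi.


Morse theory: chi(M) = sum_k (-1)^k m_k where m_k = #(index-k critical points).
= (4) + (-8) + (7) + (-9) + (8) + (-7) + (3) = -2

-2


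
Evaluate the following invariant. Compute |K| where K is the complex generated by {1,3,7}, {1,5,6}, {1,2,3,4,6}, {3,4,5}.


Each maximal simplex on m vertices has 2^m - 1 nonempty faces.
Take the union (dedupe shared faces).
Total distinct faces = 42

42


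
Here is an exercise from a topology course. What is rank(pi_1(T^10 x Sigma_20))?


pi_1(A x B) = pi_1(A) x pi_1(B); rank of abelianization = b_1.
b_1(T^10) = 10, b_1(Sigma_20) = 2*20 = 40.
b_1(product) = 10 + 40 = 50

50


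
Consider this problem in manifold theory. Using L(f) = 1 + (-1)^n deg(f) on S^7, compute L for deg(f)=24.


On S^7: L(f) = tr(f_0*) + (-1)^7 tr(f_7*) = 1 + (-1)^7 * deg(f).
L(f) = 1 + (-1)^7 * 24 = 1 + -24 = -23

-23


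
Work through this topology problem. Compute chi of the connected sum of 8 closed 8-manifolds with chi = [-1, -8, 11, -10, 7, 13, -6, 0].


For n-manifolds: chi(A#B) = chi(A) + chi(B) - chi(S^8).
chi(S^8) = 1 + (-1)^8 = 2.
chi(#) = (sum chi_i) - (8-1)*chi(S^8) = 6 - 7*2 = -8

-8


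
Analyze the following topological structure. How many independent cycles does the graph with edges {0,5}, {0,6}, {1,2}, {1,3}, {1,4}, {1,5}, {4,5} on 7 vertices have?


b_1 = E - V + (number of components).
E = 7, V = 7, components = 1.
b_1 = 7 - 7 + 1 = 1

1
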